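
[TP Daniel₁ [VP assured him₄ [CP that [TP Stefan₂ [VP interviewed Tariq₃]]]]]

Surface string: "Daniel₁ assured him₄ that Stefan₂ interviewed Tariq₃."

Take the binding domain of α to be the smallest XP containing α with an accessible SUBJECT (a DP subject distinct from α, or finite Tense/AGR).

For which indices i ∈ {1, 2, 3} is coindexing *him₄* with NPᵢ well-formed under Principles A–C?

none

*him* is a pronoun, so Principle B applies: it must be free in its binding domain.
Binding domain of *him₄*: the matrix TP, whose subject is Daniel₁.
*Daniel₁* c-commands the pronoun within its binding domain → coindexation would violate Principle B.
*Stefan₂*: the pronoun c-commands this R-expression → coindexation would violate Principle C on *Stefan₂*.
*Tariq₃*: the pronoun c-commands this R-expression → coindexation would violate Principle C on *Tariq₃*.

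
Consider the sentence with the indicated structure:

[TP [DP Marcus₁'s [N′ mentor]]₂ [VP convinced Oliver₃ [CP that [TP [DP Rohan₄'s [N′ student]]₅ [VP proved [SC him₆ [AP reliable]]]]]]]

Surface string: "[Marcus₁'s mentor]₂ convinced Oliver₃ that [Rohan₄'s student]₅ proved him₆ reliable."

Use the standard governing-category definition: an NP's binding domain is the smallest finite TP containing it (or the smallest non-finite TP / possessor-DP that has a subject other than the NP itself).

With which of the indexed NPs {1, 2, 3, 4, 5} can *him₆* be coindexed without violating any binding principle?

*him* is a pronoun, so Principle B applies: it must be free in its binding domain.
Binding domain of *him₆*: the embedded TP, whose subject is [Rohan₄'s student]₅.
*Marcus₁* and the pronoun do not c-command one another → neither Principle B nor Principle C is at stake; coindexation permitted.
*[Marcus₁'s mentor]₂* c-commands the pronoun but from outside its binding domain, and is not c-commanded by it → coindexation permitted.
*Oliver₃* c-commands the pronoun but from outside its binding domain, and is not c-commanded by it → coindexation permitted.
*Rohan₄* and the pronoun do not c-command one another → neither Principle B nor Principle C is at stake; coindexation permitted.
*[Rohan₄'s student]₅* c-commands the pronoun within its binding domain → coindexation would violate Principle B.

{1, 2, 3, 4}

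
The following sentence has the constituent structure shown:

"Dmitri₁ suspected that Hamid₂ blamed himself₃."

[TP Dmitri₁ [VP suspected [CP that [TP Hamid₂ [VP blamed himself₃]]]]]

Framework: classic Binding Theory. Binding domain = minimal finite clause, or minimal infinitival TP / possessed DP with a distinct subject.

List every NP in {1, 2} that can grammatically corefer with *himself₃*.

*himself* is an anaphor, so Principle A applies: it must be bound in its binding domain.
Binding domain of *himself₃*: the embedded TP, whose subject is Hamid₂.
*Dmitri₁* c-commands the anaphor but is outside its binding domain → cannot satisfy Principle A.
*Hamid₂* c-commands the anaphor within its binding domain → licit binder.

{2}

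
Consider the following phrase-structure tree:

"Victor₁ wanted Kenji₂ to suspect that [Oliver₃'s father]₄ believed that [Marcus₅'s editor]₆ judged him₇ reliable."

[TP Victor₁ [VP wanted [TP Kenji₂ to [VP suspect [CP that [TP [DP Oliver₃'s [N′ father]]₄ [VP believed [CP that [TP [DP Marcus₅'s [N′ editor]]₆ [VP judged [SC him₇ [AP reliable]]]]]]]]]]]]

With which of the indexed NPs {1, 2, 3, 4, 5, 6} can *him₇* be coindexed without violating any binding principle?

{1, 2, 3, 4, 5}

*him* is a pronoun, so Principle B applies: it must be free in its binding domain.
Binding domain of *him₇*: the embedded TP, whose subject is [Marcus₅'s editor]₆.
*Victor₁* c-commands the pronoun but from outside its binding domain, and is not c-commanded by it → coindexation permitted.
*Kenji₂* c-commands the pronoun but from outside its binding domain, and is not c-commanded by it → coindexation permitted.
*Oliver₃* and the pronoun do not c-command one another → neither Principle B nor Principle C is at stake; coindexation permitted.
*[Oliver₃'s father]₄* c-commands the pronoun but from outside its binding domain, and is not c-commanded by it → coindexation permitted.
*Marcus₅* and the pronoun do not c-command one another → neither Principle B nor Principle C is at stake; coindexation permitted.
*[Marcus₅'s editor]₆* c-commands the pronoun within its binding domain → coindexation would violate Principle B.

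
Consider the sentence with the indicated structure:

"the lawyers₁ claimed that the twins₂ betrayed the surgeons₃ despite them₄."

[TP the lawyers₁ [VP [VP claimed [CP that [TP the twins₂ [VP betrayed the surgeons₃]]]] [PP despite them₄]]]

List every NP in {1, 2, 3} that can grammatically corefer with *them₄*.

*them* is a pronoun, so Principle B applies: it must be free in its binding domain.
Binding domain of *them₄*: the matrix TP, whose subject is the lawyers₁.
*the lawyers₁* c-commands the pronoun within its binding domain → coindexation would violate Principle B.
*the twins₂* and the pronoun do not c-command one another → neither Principle B nor Principle C is at stake; coindexation permitted.
*the surgeons₃* and the pronoun do not c-command one another → neither Principle B nor Principle C is at stake; coindexation permitted.

{2, 3}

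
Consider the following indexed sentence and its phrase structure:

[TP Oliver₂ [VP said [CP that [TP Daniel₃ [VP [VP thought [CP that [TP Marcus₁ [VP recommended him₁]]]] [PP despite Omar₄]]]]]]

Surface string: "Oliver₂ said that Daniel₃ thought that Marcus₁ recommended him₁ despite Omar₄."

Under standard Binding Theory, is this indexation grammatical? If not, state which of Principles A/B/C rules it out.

Principle B

The two coindexed NPs are *Marcus₁* and *him₁*.
*him₁* is a pronoun. Its binding domain is the embedded TP, whose subject is Marcus₁.
*Marcus₁* c-commands it within that domain and carries the same index.
The pronoun is locally bound → Principle B violation.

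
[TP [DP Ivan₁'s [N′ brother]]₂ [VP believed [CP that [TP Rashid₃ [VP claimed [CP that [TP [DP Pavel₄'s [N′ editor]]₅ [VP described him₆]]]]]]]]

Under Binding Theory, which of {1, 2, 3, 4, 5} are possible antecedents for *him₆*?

{1, 2, 3, 4}

*him* is a pronoun, so Principle B applies: it must be free in its binding domain.
Binding domain of *him₆*: the embedded TP, whose subject is [Pavel₄'s editor]₅.
*Ivan₁* and the pronoun do not c-command one another → neither Principle B nor Principle C is at stake; coindexation permitted.
*[Ivan₁'s brother]₂* c-commands the pronoun but from outside its binding domain, and is not c-commanded by it → coindexation permitted.
*Rashid₃* c-commands the pronoun but from outside its binding domain, and is not c-commanded by it → coindexation permitted.
*Pavel₄* and the pronoun do not c-command one another → neither Principle B nor Principle C is at stake; coindexation permitted.
*[Pavel₄'s editor]₅* c-commands the pronoun within its binding domain → coindexation would violate Principle B.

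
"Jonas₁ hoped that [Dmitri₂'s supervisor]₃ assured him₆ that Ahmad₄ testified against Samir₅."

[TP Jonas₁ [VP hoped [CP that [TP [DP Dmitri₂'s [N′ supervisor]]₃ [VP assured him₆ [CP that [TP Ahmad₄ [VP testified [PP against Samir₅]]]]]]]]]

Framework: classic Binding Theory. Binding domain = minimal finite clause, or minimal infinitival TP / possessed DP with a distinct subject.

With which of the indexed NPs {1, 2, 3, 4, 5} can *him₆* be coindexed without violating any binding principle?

{1, 2}

*him* is a pronoun, so Principle B applies: it must be free in its binding domain.
Binding domain of *him₆*: the embedded TP, whose subject is [Dmitri₂'s supervisor]₃.
*Jonas₁* c-commands the pronoun but from outside its binding domain, and is not c-commanded by it → coindexation permitted.
*Dmitri₂* and the pronoun do not c-command one another → neither Principle B nor Principle C is at stake; coindexation permitted.
*[Dmitri₂'s supervisor]₃* c-commands the pronoun within its binding domain → coindexation would violate Principle B.
*Ahmad₄*: the pronoun c-commands this R-expression → coindexation would violate Principle C on *Ahmad₄*.
*Samir₅*: the pronoun c-commands this R-expression → coindexation would violate Principle C on *Samir₅*.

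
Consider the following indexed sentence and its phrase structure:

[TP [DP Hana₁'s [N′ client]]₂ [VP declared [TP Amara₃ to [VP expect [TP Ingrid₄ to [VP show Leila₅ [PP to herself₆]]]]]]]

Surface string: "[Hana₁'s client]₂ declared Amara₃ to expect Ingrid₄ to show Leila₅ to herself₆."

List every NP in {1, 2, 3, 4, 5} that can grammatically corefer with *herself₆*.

{4, 5}

*herself* is an anaphor, so Principle A applies: it must be bound in its binding domain.
Binding domain of *herself₆*: the embedded TP, whose subject is Ingrid₄.
*Hana₁* does not c-command the anaphor → cannot bind it.
*[Hana₁'s client]₂* c-commands the anaphor but is outside its binding domain → cannot satisfy Principle A.
*Amara₃* c-commands the anaphor but is outside its binding domain → cannot satisfy Principle A.
*Ingrid₄* c-commands the anaphor within its binding domain → licit binder.
*Leila₅* c-commands the anaphor within its binding domain → licit binder.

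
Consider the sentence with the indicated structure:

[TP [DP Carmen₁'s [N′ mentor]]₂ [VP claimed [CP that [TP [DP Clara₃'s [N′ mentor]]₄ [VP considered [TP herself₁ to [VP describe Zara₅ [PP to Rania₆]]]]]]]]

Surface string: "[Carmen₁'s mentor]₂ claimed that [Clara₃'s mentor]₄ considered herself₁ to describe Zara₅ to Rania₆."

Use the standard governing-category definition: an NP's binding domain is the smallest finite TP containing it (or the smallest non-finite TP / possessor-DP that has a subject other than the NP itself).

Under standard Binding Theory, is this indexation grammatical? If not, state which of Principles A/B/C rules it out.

Principle A

The two coindexed NPs are *Carmen₁* and *herself₁*.
*herself₁* is an anaphor. Principle A requires it to be bound within its binding domain — the embedded TP, whose subject is [Clara₃'s mentor]₄.
Within that domain it is c-commanded by *[Clara₃'s mentor]₄*, which does not share its index.
*Carmen₁* does not c-command the anaphor at all.
The anaphor is unbound in its domain → Principle A violation.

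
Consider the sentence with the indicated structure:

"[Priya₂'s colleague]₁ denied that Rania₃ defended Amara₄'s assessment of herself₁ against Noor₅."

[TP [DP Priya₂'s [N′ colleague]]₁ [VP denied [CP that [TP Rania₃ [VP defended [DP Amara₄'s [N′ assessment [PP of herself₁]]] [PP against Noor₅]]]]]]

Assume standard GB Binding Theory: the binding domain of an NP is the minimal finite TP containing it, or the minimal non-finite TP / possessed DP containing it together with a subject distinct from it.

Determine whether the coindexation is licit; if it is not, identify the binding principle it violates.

Principle A

The two coindexed NPs are *[Priya₂'s colleague]₁* and *herself₁*.
*herself₁* is an anaphor. Principle A requires it to be bound within its binding domain — the possessed DP, whose subject is Amara₄.
Within that domain it is c-commanded by *Amara₄*, which does not share its index.
*[Priya₂'s colleague]₁* does c-command the anaphor, but from outside its binding domain.
The anaphor is unbound in its domain → Principle A violation.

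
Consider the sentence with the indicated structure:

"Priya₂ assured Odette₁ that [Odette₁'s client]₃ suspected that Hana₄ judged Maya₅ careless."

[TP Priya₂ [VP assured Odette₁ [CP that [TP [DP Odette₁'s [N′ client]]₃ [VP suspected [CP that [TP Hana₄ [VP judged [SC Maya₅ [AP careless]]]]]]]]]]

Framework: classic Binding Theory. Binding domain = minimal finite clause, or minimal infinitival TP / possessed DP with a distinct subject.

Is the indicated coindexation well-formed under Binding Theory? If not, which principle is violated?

The two coindexed NPs are *Odette₁* (the higher occurrence) and *Odette₁* (the lower occurrence).
*Odette₁* (the lower occurrence) is an R-expression. Principle C requires it to be free everywhere.
*Odette₁* (the higher occurrence) c-commands it and carries the same index.
The R-expression is bound → Principle C violation.

Principle C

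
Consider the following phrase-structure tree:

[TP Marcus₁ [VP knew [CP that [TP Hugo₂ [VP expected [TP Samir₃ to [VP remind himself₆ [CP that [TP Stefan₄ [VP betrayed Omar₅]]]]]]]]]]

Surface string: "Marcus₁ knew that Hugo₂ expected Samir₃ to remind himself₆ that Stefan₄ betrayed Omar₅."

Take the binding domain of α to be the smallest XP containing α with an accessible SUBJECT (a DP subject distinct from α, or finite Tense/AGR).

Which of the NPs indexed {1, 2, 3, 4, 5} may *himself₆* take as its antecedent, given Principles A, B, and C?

*himself* is an anaphor, so Principle A applies: it must be bound in its binding domain.
Binding domain of *himself₆*: the embedded TP, whose subject is Samir₃.
*Marcus₁* c-commands the anaphor but is outside its binding domain → cannot satisfy Principle A.
*Hugo₂* c-commands the anaphor but is outside its binding domain → cannot satisfy Principle A.
*Samir₃* c-commands the anaphor within its binding domain → licit binder.
*Stefan₄* does not c-command the anaphor → cannot bind it.
*Omar₅* does not c-command the anaphor → cannot bind it.

{3}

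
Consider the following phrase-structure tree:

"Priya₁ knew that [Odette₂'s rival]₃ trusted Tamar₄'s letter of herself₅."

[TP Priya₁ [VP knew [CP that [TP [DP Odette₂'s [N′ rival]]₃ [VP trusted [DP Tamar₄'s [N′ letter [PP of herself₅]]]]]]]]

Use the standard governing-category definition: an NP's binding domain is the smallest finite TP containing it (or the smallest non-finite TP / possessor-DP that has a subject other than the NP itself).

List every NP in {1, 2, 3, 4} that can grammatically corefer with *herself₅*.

*herself* is an anaphor, so Principle A applies: it must be bound in its binding domain.
Binding domain of *herself₅*: the possessed DP, whose subject is Tamar₄.
*Priya₁* c-commands the anaphor but is outside its binding domain → cannot satisfy Principle A.
*Odette₂* does not c-command the anaphor → cannot bind it.
*[Odette₂'s rival]₃* c-commands the anaphor but is outside its binding domain → cannot satisfy Principle A.
*Tamar₄* c-commands the anaphor within its binding domain → licit binder.

{4}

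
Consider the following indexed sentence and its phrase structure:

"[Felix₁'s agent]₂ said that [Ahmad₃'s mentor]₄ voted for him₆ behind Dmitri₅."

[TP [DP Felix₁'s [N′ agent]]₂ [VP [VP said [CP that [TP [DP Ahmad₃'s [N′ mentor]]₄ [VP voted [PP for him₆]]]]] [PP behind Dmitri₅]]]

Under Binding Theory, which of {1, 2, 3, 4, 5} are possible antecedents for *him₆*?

*him* is a pronoun, so Principle B applies: it must be free in its binding domain.
Binding domain of *him₆*: the embedded TP, whose subject is [Ahmad₃'s mentor]₄.
*Felix₁* and the pronoun do not c-command one another → neither Principle B nor Principle C is at stake; coindexation permitted.
*[Felix₁'s agent]₂* c-commands the pronoun but from outside its binding domain, and is not c-commanded by it → coindexation permitted.
*Ahmad₃* and the pronoun do not c-command one another → neither Principle B nor Principle C is at stake; coindexation permitted.
*[Ahmad₃'s mentor]₄* c-commands the pronoun within its binding domain → coindexation would violate Principle B.
*Dmitri₅* and the pronoun do not c-command one another → neither Principle B nor Principle C is at stake; coindexation permitted.

{1, 2, 3, 5}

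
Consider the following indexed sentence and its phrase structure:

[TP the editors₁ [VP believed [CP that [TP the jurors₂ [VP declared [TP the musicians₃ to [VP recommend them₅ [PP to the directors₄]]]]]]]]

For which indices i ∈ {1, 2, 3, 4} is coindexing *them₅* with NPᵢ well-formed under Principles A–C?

*them* is a pronoun, so Principle B applies: it must be free in its binding domain.
Binding domain of *them₅*: the embedded TP, whose subject is the musicians₃.
*the editors₁* c-commands the pronoun but from outside its binding domain, and is not c-commanded by it → coindexation permitted.
*the jurors₂* c-commands the pronoun but from outside its binding domain, and is not c-commanded by it → coindexation permitted.
*the musicians₃* c-commands the pronoun within its binding domain → coindexation would violate Principle B.
*the directors₄*: the pronoun c-commands this R-expression → coindexation would violate Principle C on *the directors₄*.

{1, 2}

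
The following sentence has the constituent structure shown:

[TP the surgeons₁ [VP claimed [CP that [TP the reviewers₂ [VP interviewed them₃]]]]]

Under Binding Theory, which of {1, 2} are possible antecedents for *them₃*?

*them* is a pronoun, so Principle B applies: it must be free in its binding domain.
Binding domain of *them₃*: the embedded TP, whose subject is the reviewers₂.
*the surgeons₁* c-commands the pronoun but from outside its binding domain, and is not c-commanded by it → coindexation permitted.
*the reviewers₂* c-commands the pronoun within its binding domain → coindexation would violate Principle B.

{1}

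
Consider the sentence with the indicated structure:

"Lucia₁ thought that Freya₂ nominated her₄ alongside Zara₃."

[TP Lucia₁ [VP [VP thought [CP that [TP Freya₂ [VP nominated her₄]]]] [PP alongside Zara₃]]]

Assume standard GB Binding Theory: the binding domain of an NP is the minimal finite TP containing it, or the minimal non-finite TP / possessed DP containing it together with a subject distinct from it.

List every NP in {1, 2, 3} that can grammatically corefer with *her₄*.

{1, 3}

*her* is a pronoun, so Principle B applies: it must be free in its binding domain.
Binding domain of *her₄*: the embedded TP, whose subject is Freya₂.
*Lucia₁* c-commands the pronoun but from outside its binding domain, and is not c-commanded by it → coindexation permitted.
*Freya₂* c-commands the pronoun within its binding domain → coindexation would violate Principle B.
*Zara₃* and the pronoun do not c-command one another → neither Principle B nor Principle C is at stake; coindexation permitted.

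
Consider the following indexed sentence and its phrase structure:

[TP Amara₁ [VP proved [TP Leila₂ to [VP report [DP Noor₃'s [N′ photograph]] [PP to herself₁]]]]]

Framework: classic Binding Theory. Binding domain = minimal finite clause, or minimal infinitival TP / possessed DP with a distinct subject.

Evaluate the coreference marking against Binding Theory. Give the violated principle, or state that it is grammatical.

Principle A

The two coindexed NPs are *Amara₁* and *herself₁*.
*herself₁* is an anaphor. Principle A requires it to be bound within its binding domain — the embedded TP, whose subject is Leila₂.
Within that domain it is c-commanded by *Leila₂*, which does not share its index.
*Amara₁* does c-command the anaphor, but from outside its binding domain.
The anaphor is unbound in its domain → Principle A violation.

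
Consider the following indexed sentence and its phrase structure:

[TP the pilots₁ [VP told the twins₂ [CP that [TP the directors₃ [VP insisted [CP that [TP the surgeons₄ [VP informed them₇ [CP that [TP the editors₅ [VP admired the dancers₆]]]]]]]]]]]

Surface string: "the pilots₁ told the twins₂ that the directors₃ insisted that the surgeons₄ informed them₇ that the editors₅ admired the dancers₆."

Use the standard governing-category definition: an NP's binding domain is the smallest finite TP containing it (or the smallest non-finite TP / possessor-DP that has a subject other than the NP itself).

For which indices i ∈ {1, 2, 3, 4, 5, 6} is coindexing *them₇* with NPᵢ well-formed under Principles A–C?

*them* is a pronoun, so Principle B applies: it must be free in its binding domain.
Binding domain of *them₇*: the embedded TP, whose subject is the surgeons₄.
*the pilots₁* c-commands the pronoun but from outside its binding domain, and is not c-commanded by it → coindexation permitted.
*the twins₂* c-commands the pronoun but from outside its binding domain, and is not c-commanded by it → coindexation permitted.
*the directors₃* c-commands the pronoun but from outside its binding domain, and is not c-commanded by it → coindexation permitted.
*the surgeons₄* c-commands the pronoun within its binding domain → coindexation would violate Principle B.
*the editors₅*: the pronoun c-commands this R-expression → coindexation would violate Principle C on *the editors₅*.
*the dancers₆*: the pronoun c-commands this R-expression → coindexation would violate Principle C on *the dancers₆*.

{1, 2, 3}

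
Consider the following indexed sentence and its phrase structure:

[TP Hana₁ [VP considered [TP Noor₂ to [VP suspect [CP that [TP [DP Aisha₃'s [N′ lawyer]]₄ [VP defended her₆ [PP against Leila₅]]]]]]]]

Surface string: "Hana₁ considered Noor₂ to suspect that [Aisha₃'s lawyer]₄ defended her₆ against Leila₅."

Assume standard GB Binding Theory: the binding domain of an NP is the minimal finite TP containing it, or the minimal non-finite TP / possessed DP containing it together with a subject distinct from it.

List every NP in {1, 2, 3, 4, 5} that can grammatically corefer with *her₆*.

*her* is a pronoun, so Principle B applies: it must be free in its binding domain.
Binding domain of *her₆*: the embedded TP, whose subject is [Aisha₃'s lawyer]₄.
*Hana₁* c-commands the pronoun but from outside its binding domain, and is not c-commanded by it → coindexation permitted.
*Noor₂* c-commands the pronoun but from outside its binding domain, and is not c-commanded by it → coindexation permitted.
*Aisha₃* and the pronoun do not c-command one another → neither Principle B nor Principle C is at stake; coindexation permitted.
*[Aisha₃'s lawyer]₄* c-commands the pronoun within its binding domain → coindexation would violate Principle B.
*Leila₅*: the pronoun c-commands this R-expression → coindexation would violate Principle C on *Leila₅*.

{1, 2, 3}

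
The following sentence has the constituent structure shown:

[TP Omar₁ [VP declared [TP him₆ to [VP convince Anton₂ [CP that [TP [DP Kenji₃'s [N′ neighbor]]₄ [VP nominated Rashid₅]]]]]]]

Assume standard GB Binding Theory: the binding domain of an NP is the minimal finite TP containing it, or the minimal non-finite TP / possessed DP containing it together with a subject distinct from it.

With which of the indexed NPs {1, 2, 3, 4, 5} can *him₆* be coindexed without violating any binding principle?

none

*him* is a pronoun, so Principle B applies: it must be free in its binding domain.
Binding domain of *him₆*: the matrix TP, whose subject is Omar₁.
*Omar₁* c-commands the pronoun within its binding domain → coindexation would violate Principle B.
*Anton₂*: the pronoun c-commands this R-expression → coindexation would violate Principle C on *Anton₂*.
*Kenji₃*: the pronoun c-commands this R-expression → coindexation would violate Principle C on *Kenji₃*.
*[Kenji₃'s neighbor]₄*: the pronoun c-commands this R-expression → coindexation would violate Principle C on *[Kenji₃'s neighbor]₄*.
*Rashid₅*: the pronoun c-commands this R-expression → coindexation would violate Principle C on *Rashid₅*.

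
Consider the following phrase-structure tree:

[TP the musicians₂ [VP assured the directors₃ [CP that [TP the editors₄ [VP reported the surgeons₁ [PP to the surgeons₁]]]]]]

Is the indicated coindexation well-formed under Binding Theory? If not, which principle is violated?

Principle C

The two coindexed NPs are *the surgeons₁* (the higher occurrence) and *the surgeons₁* (the lower occurrence).
*the surgeons₁* (the lower occurrence) is an R-expression. Principle C requires it to be free everywhere.
*the surgeons₁* (the higher occurrence) c-commands it and carries the same index.
The R-expression is bound → Principle C violation.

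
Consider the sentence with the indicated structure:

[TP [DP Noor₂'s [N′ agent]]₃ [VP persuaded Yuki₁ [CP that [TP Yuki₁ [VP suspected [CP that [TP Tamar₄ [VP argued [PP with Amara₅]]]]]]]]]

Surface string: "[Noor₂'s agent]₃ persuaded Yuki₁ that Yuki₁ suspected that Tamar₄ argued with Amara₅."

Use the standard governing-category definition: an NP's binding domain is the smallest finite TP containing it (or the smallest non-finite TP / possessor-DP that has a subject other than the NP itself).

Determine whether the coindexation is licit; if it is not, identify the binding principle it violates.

The two coindexed NPs are *Yuki₁* (the higher occurrence) and *Yuki₁* (the lower occurrence).
*Yuki₁* (the lower occurrence) is an R-expression. Principle C requires it to be free everywhere.
*Yuki₁* (the higher occurrence) c-commands it and carries the same index.
The R-expression is bound → Principle C violation.

Principle C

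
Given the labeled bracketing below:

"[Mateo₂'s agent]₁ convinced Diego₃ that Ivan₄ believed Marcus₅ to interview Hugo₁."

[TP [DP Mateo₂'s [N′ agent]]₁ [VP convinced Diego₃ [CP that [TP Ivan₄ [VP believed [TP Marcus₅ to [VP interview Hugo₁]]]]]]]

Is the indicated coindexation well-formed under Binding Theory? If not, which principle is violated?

The two coindexed NPs are *[Mateo₂'s agent]₁* and *Hugo₁*.
*Hugo₁* is an R-expression. Principle C requires it to be free everywhere.
*[Mateo₂'s agent]₁* c-commands it and carries the same index.
The R-expression is bound → Principle C violation.

Principle C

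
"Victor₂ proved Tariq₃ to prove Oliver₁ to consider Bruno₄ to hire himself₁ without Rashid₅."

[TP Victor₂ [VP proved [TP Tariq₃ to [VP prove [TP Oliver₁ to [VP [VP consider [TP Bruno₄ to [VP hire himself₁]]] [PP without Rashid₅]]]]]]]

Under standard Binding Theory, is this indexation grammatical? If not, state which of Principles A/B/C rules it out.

The two coindexed NPs are *Oliver₁* and *himself₁*.
*himself₁* is an anaphor. Principle A requires it to be bound within its binding domain — the embedded TP, whose subject is Bruno₄.
Within that domain it is c-commanded by *Bruno₄*, which does not share its index.
*Oliver₁* does c-command the anaphor, but from outside its binding domain.
The anaphor is unbound in its domain → Principle A violation.

Principle A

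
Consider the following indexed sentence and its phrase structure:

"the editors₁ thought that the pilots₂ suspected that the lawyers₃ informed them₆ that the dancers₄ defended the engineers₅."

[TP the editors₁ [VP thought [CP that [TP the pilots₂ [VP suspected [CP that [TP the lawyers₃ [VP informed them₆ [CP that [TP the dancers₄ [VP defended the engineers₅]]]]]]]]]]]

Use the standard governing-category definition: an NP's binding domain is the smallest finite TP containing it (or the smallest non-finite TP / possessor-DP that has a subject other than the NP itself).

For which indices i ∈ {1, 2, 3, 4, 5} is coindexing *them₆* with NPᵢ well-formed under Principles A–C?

*them* is a pronoun, so Principle B applies: it must be free in its binding domain.
Binding domain of *them₆*: the embedded TP, whose subject is the lawyers₃.
*the editors₁* c-commands the pronoun but from outside its binding domain, and is not c-commanded by it → coindexation permitted.
*the pilots₂* c-commands the pronoun but from outside its binding domain, and is not c-commanded by it → coindexation permitted.
*the lawyers₃* c-commands the pronoun within its binding domain → coindexation would violate Principle B.
*the dancers₄*: the pronoun c-commands this R-expression → coindexation would violate Principle C on *the dancers₄*.
*the engineers₅*: the pronoun c-commands this R-expression → coindexation would violate Principle C on *the engineers₅*.

{1, 2}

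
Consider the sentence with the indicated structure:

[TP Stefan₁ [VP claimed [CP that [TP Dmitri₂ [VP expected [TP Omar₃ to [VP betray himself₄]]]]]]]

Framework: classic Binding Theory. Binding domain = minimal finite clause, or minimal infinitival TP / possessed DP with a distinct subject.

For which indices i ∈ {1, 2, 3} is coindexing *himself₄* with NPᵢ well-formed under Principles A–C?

{3}

*himself* is an anaphor, so Principle A applies: it must be bound in its binding domain.
Binding domain of *himself₄*: the embedded TP, whose subject is Omar₃.
*Stefan₁* c-commands the anaphor but is outside its binding domain → cannot satisfy Principle A.
*Dmitri₂* c-commands the anaphor but is outside its binding domain → cannot satisfy Principle A.
*Omar₃* c-commands the anaphor within its binding domain → licit binder.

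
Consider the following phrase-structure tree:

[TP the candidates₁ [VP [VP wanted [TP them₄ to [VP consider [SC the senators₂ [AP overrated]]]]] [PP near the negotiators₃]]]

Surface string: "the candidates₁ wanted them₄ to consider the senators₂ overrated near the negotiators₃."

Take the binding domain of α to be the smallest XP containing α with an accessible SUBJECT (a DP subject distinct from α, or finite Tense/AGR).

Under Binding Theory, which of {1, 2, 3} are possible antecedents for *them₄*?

*them* is a pronoun, so Principle B applies: it must be free in its binding domain.
Binding domain of *them₄*: the matrix TP, whose subject is the candidates₁.
*the candidates₁* c-commands the pronoun within its binding domain → coindexation would violate Principle B.
*the senators₂*: the pronoun c-commands this R-expression → coindexation would violate Principle C on *the senators₂*.
*the negotiators₃* and the pronoun do not c-command one another → neither Principle B nor Principle C is at stake; coindexation permitted.

{3}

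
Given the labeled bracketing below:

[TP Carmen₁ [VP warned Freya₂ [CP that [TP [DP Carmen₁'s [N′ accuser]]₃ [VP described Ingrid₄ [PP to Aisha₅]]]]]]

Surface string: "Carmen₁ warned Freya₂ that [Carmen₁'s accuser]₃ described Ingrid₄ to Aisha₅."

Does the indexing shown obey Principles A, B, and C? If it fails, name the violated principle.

The two coindexed NPs are *Carmen₁* (the higher occurrence) and *Carmen₁* (the lower occurrence).
*Carmen₁* (the lower occurrence) is an R-expression. Principle C requires it to be free everywhere.
*Carmen₁* (the higher occurrence) c-commands it and carries the same index.
The R-expression is bound → Principle C violation.

Principle C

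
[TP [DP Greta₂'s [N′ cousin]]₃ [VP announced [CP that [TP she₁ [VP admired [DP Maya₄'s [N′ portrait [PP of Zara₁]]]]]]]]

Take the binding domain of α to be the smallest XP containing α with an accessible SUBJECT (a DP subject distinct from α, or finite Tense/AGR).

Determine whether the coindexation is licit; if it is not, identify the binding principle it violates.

Principle C

The two coindexed NPs are *she₁* and *Zara₁*.
*Zara₁* is an R-expression. Principle C requires it to be free everywhere.
*she₁* c-commands it and carries the same index.
The R-expression is bound → Principle C violation.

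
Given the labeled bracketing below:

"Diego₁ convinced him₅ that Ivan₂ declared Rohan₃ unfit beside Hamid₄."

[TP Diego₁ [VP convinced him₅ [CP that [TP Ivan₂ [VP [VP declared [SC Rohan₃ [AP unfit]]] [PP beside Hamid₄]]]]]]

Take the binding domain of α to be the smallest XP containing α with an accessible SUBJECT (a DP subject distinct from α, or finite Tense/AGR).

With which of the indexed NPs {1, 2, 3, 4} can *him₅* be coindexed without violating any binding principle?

*him* is a pronoun, so Principle B applies: it must be free in its binding domain.
Binding domain of *him₅*: the matrix TP, whose subject is Diego₁.
*Diego₁* c-commands the pronoun within its binding domain → coindexation would violate Principle B.
*Ivan₂*: the pronoun c-commands this R-expression → coindexation would violate Principle C on *Ivan₂*.
*Rohan₃*: the pronoun c-commands this R-expression → coindexation would violate Principle C on *Rohan₃*.
*Hamid₄*: the pronoun c-commands this R-expression → coindexation would violate Principle C on *Hamid₄*.

none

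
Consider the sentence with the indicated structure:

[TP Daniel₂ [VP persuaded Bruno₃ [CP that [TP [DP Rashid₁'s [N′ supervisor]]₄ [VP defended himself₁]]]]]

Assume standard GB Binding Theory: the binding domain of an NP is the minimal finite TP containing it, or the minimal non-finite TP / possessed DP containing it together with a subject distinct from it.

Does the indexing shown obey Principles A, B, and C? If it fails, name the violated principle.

The two coindexed NPs are *Rashid₁* and *himself₁*.
*himself₁* is an anaphor. Principle A requires it to be bound within its binding domain — the embedded TP, whose subject is [Rashid₁'s supervisor]₄.
Within that domain it is c-commanded by *[Rashid₁'s supervisor]₄*, which does not share its index.
*Rashid₁* does not c-command the anaphor at all.
The anaphor is unbound in its domain → Principle A violation.

Principle A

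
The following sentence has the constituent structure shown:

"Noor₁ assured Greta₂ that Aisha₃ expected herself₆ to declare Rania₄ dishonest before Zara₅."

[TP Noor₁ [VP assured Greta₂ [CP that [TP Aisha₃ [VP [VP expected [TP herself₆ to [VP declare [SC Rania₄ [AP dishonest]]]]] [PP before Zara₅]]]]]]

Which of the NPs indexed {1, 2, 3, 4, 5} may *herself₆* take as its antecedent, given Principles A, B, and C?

{3}

*herself* is an anaphor, so Principle A applies: it must be bound in its binding domain.
Binding domain of *herself₆*: the embedded TP, whose subject is Aisha₃.
*Noor₁* c-commands the anaphor but is outside its binding domain → cannot satisfy Principle A.
*Greta₂* c-commands the anaphor but is outside its binding domain → cannot satisfy Principle A.
*Aisha₃* c-commands the anaphor within its binding domain → licit binder.
*Rania₄* does not c-command the anaphor → cannot bind it.
*Zara₅* does not c-command the anaphor → cannot bind it.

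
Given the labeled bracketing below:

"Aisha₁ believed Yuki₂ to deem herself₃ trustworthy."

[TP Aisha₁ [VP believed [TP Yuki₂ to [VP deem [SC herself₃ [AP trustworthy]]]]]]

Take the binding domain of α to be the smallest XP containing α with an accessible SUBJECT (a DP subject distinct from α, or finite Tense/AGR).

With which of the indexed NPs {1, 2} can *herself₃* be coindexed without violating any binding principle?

{2}

*herself* is an anaphor, so Principle A applies: it must be bound in its binding domain.
Binding domain of *herself₃*: the embedded TP, whose subject is Yuki₂.
*Aisha₁* c-commands the anaphor but is outside its binding domain → cannot satisfy Principle A.
*Yuki₂* c-commands the anaphor within its binding domain → licit binder.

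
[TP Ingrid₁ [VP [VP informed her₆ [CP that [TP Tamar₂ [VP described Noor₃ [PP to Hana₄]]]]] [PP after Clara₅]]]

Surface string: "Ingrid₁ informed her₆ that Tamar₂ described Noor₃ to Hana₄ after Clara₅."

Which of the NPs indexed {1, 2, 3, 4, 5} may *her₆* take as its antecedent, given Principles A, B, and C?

*her* is a pronoun, so Principle B applies: it must be free in its binding domain.
Binding domain of *her₆*: the matrix TP, whose subject is Ingrid₁.
*Ingrid₁* c-commands the pronoun within its binding domain → coindexation would violate Principle B.
*Tamar₂*: the pronoun c-commands this R-expression → coindexation would violate Principle C on *Tamar₂*.
*Noor₃*: the pronoun c-commands this R-expression → coindexation would violate Principle C on *Noor₃*.
*Hana₄*: the pronoun c-commands this R-expression → coindexation would violate Principle C on *Hana₄*.
*Clara₅* and the pronoun do not c-command one another → neither Principle B nor Principle C is at stake; coindexation permitted.

{5}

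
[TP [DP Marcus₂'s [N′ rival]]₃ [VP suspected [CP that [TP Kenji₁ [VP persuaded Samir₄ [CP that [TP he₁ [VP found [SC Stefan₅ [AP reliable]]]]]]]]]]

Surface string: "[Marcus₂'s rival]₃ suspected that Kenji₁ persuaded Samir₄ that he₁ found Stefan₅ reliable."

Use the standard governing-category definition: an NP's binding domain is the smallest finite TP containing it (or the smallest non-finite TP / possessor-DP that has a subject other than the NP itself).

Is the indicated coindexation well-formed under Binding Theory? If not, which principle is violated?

grammatical

The two coindexed NPs are *Kenji₁* and *he₁*.
*he₁* is a pronoun; nothing c-commands it within its binding domain (the embedded TP.), so Principle B holds trivially.
*Kenji₁* is an R-expression; *he₁* does not c-command it, and no other NP shares its index, so Principle C is satisfied.
All principles are respected.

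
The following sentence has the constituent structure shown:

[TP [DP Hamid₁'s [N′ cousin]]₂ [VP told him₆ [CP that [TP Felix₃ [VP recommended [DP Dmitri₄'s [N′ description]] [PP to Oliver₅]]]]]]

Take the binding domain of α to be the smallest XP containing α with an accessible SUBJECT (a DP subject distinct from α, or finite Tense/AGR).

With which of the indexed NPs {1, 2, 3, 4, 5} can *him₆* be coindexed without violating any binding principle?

*him* is a pronoun, so Principle B applies: it must be free in its binding domain.
Binding domain of *him₆*: the matrix TP, whose subject is [Hamid₁'s cousin]₂.
*Hamid₁* and the pronoun do not c-command one another → neither Principle B nor Principle C is at stake; coindexation permitted.
*[Hamid₁'s cousin]₂* c-commands the pronoun within its binding domain → coindexation would violate Principle B.
*Felix₃*: the pronoun c-commands this R-expression → coindexation would violate Principle C on *Felix₃*.
*Dmitri₄*: the pronoun c-commands this R-expression → coindexation would violate Principle C on *Dmitri₄*.
*Oliver₅*: the pronoun c-commands this R-expression → coindexation would violate Principle C on *Oliver₅*.

{1}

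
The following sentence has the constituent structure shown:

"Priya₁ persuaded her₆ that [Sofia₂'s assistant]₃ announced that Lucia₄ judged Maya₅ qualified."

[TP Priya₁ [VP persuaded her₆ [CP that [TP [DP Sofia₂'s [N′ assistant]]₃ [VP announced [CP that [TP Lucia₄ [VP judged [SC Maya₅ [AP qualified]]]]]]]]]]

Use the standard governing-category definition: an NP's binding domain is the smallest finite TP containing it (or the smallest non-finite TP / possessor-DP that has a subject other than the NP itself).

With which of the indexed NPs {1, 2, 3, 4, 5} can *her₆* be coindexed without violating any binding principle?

none

*her* is a pronoun, so Principle B applies: it must be free in its binding domain.
Binding domain of *her₆*: the matrix TP, whose subject is Priya₁.
*Priya₁* c-commands the pronoun within its binding domain → coindexation would violate Principle B.
*Sofia₂*: the pronoun c-commands this R-expression → coindexation would violate Principle C on *Sofia₂*.
*[Sofia₂'s assistant]₃*: the pronoun c-commands this R-expression → coindexation would violate Principle C on *[Sofia₂'s assistant]₃*.
*Lucia₄*: the pronoun c-commands this R-expression → coindexation would violate Principle C on *Lucia₄*.
*Maya₅*: the pronoun c-commands this R-expression → coindexation would violate Principle C on *Maya₅*.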